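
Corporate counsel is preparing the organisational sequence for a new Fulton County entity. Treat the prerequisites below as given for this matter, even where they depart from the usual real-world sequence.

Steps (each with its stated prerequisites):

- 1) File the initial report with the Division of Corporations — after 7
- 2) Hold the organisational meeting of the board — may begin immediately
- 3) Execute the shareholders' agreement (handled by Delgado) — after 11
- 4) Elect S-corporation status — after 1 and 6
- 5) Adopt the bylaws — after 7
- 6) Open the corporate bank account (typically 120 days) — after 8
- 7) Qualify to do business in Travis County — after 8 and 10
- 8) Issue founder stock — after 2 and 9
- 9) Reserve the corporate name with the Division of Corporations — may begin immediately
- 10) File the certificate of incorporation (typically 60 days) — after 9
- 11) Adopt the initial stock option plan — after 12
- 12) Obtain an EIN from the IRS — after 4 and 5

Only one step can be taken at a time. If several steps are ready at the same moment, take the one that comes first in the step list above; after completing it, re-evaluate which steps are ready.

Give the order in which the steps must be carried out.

2 and 9 have no prerequisites; 2 is listed earlier, so 2 is first.
9 is the only step now ready → 9.
8 and 10 are both available; 8 is listed earlier → 8.
6 and 10 are both available; 6 is listed earlier → 6.
Next only 10 has its prerequisites met → 10.
7 needed 8 and 10, now all done → 7.
Ready: 1 and 5. 1 is listed earlier → 1.
4 and 5 are both available; 4 is listed earlier → 4.
5 is the only step now ready → 5.
That leaves 12 as the only ready step → 12.
That leaves 11 as the only ready step → 11.
That leaves 3 as the only ready step → 3.

2, 9, 8, 6, 10, 7, 1, 4, 5, 12, 11, 3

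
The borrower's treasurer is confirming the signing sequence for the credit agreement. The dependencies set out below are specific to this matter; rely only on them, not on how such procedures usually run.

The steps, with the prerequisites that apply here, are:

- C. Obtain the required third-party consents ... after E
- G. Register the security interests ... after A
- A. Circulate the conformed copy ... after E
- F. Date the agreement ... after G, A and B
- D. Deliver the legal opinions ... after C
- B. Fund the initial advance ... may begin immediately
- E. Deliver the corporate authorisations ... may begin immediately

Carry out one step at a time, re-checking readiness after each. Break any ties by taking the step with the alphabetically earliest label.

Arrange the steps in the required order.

B, E, A, C, D, G, F

Nothing is required for B and E. B has the earlier label → B first.
That leaves E as the only ready step → E.
A and C are both available; A has the earlier label → A.
G now also ready, so the ready set is {C, G}; C has the earlier label → C.
D and G are both available; D has the earlier label → D.
G is the only step now ready → G.
F needed A, B and G, now all done → F.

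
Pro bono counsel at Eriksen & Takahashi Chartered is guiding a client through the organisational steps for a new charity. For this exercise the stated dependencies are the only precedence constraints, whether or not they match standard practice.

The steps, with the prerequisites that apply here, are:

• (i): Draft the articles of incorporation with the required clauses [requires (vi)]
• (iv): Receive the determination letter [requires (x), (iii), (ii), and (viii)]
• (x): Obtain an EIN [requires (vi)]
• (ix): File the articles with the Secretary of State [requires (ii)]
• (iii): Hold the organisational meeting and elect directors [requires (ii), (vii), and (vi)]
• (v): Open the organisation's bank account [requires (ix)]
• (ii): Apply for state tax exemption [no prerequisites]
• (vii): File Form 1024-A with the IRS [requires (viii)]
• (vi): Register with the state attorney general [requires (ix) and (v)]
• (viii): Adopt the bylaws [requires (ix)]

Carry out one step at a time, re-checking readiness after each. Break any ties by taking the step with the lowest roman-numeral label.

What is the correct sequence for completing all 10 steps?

(ii) has no prerequisites → (ii) first.
Next only (ix) has its prerequisites met → (ix).
Now (v) and (viii) have their prerequisites met. (v) has the earlier label, so (v) next.
(vi) now also ready, so the ready set is {(vi), (viii)}; (vi) has the earlier label → (vi).
Ready: (i), (viii) and (x). (i) has the earlier label → (i).
Now (viii) and (x) have their prerequisites met. (viii) has the earlier label, so (viii) next.
Now (vii) and (x) have their prerequisites met. (vii) has the earlier label, so (vii) next.
Ready: (iii) and (x). (iii) has the earlier label → (iii).
(x) is the only step now ready → (x).
(iv) needed (ii), (iii), (viii) and (x), now all done → (iv).

(ii) (ix) (v) (vi) (i) (viii) (vii) (iii) (x) (iv)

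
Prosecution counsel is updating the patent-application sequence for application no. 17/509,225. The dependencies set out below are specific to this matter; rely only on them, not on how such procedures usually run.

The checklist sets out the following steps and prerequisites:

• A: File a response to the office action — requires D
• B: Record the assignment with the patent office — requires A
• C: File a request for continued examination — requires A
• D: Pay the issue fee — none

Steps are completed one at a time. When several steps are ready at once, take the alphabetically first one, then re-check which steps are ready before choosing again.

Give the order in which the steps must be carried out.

D has no prerequisites → D first.
A needed D, now all done → A.
Ready: B and C. B has the earlier label → B.
C needed A, now all done → C.

D A B C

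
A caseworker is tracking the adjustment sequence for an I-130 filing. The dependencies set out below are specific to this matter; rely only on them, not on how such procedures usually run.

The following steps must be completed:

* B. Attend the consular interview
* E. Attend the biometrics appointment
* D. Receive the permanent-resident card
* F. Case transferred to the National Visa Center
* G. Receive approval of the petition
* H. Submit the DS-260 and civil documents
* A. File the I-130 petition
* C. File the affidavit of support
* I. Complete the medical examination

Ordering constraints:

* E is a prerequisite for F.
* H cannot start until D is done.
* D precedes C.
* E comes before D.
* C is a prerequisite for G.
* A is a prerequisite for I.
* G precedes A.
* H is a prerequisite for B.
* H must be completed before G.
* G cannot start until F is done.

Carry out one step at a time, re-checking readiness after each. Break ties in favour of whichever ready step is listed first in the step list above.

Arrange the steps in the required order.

E has no prerequisites → E first.
Ready: D and F. D is listed earlier → D.
F, H and C are all available; F is listed earlier → F.
Now H and C have their prerequisites met. H is listed earlier, so H next.
Ready: B and C. B is listed earlier → B.
C needed D, now all done → C.
Next only G has its prerequisites met → G.
That leaves A as the only ready step → A.
That leaves I as the only ready step → I.

E, D, F, H, B, C, G, A, I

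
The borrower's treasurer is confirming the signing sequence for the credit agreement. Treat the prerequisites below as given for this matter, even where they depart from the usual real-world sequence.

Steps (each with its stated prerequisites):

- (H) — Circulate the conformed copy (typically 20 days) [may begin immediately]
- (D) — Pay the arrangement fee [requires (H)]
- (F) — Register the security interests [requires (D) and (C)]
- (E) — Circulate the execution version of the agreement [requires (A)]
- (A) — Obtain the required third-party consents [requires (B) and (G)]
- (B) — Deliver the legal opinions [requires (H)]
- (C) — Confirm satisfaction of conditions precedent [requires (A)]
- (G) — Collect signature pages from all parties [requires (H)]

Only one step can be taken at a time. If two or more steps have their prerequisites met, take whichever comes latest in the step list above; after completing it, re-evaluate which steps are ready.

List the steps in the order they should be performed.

(H), (G), (B), (A), (C), (E), (D), (F)

(H) has no prerequisites → (H) first.
Now (G), (B) and (D) have their prerequisites met. (G) is listed later, so (G) next.
Now (B) and (D) have their prerequisites met. (B) is listed later, so (B) next.
(A) now also ready, so the ready set is {(A), (D)}; (A) is listed later → (A).
(C) and (E) now also ready, so the ready set is {(C), (E), (D)}; (C) is listed later → (C).
Ready: (E) and (D). (E) is listed later → (E).
(D) needed (H), now all done → (D).
(F) is the only step now ready → (F).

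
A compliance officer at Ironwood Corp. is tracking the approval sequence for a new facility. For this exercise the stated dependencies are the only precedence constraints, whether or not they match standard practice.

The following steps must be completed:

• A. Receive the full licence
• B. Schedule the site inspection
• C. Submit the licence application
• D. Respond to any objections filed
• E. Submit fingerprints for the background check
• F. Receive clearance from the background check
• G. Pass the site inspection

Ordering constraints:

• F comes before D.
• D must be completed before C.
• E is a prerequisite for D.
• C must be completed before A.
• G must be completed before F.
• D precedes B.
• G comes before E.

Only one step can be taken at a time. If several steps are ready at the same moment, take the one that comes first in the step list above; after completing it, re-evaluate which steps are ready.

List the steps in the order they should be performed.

G E F D B C A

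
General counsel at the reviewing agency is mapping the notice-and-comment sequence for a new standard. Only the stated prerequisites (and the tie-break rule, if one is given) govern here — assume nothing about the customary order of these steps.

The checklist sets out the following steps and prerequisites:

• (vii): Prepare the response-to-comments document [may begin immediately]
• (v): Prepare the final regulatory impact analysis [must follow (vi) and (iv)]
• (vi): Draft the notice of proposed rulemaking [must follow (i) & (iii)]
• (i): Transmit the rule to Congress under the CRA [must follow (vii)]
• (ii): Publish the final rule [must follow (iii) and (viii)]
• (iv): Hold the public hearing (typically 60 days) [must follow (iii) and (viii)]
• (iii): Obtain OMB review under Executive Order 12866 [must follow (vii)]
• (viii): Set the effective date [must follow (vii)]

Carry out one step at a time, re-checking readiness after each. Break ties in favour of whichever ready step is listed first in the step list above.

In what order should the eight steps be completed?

(vii), (i), (iii), (vi), (viii), (ii), (iv), (v)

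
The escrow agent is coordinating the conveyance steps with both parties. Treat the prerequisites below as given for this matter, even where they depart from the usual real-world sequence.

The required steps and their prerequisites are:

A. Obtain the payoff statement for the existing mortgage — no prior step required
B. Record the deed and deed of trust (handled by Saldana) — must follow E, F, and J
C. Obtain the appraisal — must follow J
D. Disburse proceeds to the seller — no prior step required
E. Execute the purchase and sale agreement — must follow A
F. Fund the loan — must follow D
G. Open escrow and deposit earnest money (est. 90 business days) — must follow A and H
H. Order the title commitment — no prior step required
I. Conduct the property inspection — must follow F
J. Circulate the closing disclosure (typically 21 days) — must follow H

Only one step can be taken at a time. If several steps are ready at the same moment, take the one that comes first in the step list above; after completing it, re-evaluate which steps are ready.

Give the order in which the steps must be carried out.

A, D and H have no prerequisites; A is listed earlier, so A is first.
E now also ready, so the ready set is {D, E, H}; D is listed earlier → D.
F now also ready, so the ready set is {E, F, H}; E is listed earlier → E.
F and H are both available; F is listed earlier → F.
Ready: H and I. H is listed earlier → H.
Ready: G, I and J. G is listed earlier → G.
Now I and J have their prerequisites met. I is listed earlier, so I next.
J needed H, now all done → J.
Ready: B and C. B is listed earlier → B.
C is the only step now ready → C.

A, D, E, F, H, G, I, J, B, C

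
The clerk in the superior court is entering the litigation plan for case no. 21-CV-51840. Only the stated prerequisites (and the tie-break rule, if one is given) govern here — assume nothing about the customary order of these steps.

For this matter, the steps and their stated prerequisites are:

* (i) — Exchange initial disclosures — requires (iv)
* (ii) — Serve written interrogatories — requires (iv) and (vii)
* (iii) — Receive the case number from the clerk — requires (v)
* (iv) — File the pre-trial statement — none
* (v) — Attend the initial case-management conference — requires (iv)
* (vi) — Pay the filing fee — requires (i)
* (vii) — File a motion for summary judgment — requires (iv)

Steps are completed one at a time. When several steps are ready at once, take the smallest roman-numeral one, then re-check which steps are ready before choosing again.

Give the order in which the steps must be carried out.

(iv) → (i) → (v) → (iii) → (vi) → (vii) → (ii)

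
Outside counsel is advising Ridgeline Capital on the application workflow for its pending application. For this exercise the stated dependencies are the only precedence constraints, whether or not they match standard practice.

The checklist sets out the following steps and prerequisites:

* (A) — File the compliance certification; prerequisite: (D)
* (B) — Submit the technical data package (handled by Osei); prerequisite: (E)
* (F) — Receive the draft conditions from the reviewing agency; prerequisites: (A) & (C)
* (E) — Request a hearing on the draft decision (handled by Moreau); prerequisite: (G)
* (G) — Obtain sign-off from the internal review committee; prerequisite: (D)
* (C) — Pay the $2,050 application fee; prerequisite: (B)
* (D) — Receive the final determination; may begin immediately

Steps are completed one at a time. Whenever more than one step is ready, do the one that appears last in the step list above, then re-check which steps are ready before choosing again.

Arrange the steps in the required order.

(D) → (G) → (E) → (B) → (C) → (A) → (F)

(D) is the only step with nothing outstanding, so it goes first.
Ready: (G) and (A). (G) is listed later → (G).
(E) now also ready, so the ready set is {(E), (A)}; (E) is listed later → (E).
(B) and (A) are both available; (B) is listed later → (B).
(C) now also ready, so the ready set is {(C), (A)}; (C) is listed later → (C).
(A) needed (D), now all done → (A).
(F) is the only step now ready → (F).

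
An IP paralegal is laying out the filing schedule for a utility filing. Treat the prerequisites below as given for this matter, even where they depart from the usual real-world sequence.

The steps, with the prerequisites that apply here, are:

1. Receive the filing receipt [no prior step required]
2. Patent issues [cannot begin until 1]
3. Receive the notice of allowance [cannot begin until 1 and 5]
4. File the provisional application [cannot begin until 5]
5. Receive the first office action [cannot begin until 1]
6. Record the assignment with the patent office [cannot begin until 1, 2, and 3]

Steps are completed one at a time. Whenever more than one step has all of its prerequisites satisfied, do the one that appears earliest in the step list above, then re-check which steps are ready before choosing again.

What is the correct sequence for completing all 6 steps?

1 → 2 → 5 → 3 → 4 → 6

Only 1 has no prerequisites, so it is first.
Now 2 and 5 have their prerequisites met. 2 is listed earlier, so 2 next.
Next only 5 has its prerequisites met → 5.
3 and 4 are both available; 3 is listed earlier → 3.
6 now also ready, so the ready set is {4, 6}; 4 is listed earlier → 4.
6 needed 1, 2 and 3, now all done → 6.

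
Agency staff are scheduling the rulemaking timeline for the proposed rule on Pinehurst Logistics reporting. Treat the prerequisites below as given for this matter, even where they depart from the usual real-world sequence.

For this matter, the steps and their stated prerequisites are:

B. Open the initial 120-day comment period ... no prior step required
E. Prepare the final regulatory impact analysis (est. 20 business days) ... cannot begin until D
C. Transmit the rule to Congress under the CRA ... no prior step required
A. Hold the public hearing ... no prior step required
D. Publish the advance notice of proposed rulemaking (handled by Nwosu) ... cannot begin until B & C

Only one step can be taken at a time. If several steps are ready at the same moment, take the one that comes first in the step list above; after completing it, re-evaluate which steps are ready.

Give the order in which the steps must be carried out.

Nothing is required for B, C and A. B is listed earlier → B first.
C and A are both available; C is listed earlier → C.
Ready: A and D. A is listed earlier → A.
D needed B and C, now all done → D.
E needed D, now all done → E.

B, C, A, D, E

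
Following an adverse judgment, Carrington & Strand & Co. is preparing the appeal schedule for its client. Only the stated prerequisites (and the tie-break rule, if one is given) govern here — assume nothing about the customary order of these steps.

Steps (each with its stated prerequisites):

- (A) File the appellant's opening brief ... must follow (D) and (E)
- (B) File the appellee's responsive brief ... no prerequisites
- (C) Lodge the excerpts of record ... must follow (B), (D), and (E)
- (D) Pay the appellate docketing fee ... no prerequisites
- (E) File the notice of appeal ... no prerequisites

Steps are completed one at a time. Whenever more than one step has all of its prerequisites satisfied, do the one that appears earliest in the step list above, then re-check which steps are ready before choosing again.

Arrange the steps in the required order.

(B), (D), (E), (A), (C)

(B), (D) and (E) have no prerequisites; (B) is listed earlier, so (B) is first.
Ready: (D) and (E). (D) is listed earlier → (D).
Next only (E) has its prerequisites met → (E).
Now (A) and (C) have their prerequisites met. (A) is listed earlier, so (A) next.
That leaves (C) as the only ready step → (C).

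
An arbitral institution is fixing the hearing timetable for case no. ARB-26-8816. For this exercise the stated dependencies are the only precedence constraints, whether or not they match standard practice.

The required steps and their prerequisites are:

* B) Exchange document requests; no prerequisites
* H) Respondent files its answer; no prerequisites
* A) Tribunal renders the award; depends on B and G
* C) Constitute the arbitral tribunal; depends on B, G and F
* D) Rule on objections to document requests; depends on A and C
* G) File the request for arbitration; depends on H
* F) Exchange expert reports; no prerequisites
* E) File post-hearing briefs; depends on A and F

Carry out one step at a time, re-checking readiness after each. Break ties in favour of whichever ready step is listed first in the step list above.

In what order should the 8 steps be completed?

B H G A F C D E

B, H and F have no prerequisites; B is listed earlier, so B is first.
Ready: H and F. H is listed earlier → H.
G now also ready, so the ready set is {G, F}; G is listed earlier → G.
A now also ready, so the ready set is {A, F}; A is listed earlier → A.
That leaves F as the only ready step → F.
Now C and E have their prerequisites met. C is listed earlier, so C next.
Ready: D and E. D is listed earlier → D.
That leaves E as the only ready step → E.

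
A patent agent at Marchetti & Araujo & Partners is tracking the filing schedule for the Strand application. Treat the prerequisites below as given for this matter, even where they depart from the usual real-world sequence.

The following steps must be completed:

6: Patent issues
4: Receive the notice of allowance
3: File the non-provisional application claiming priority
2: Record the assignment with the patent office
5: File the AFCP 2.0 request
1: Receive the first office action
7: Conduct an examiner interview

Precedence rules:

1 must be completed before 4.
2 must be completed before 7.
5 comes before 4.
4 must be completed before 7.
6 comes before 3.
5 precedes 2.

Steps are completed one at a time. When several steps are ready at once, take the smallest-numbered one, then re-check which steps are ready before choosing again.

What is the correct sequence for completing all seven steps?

1, 5 and 6 have no prerequisites; 1 has the earlier label, so 1 is first.
5 and 6 are both available; 5 has the earlier label → 5.
2 and 4 now also ready, so the ready set is {2, 4, 6}; 2 has the earlier label → 2.
Ready: 4 and 6. 4 has the earlier label → 4.
6 and 7 are both available; 6 has the earlier label → 6.
3 now also ready, so the ready set is {3, 7}; 3 has the earlier label → 3.
7 needed 2 and 4, now all done → 7.

1, 5, 2, 4, 6, 3, 7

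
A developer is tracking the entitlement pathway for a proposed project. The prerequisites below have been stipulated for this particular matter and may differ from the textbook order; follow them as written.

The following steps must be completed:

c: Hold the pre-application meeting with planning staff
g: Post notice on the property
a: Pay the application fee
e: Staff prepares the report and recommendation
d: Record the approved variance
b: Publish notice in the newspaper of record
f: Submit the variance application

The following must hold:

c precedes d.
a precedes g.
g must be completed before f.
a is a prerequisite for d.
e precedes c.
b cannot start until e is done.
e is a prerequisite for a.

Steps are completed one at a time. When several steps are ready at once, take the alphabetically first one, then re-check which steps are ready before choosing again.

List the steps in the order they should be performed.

e, a, b, c, d, g, f

Only e has no prerequisites, so it is first.
Now a, b and c have their prerequisites met. a has the earlier label, so a next.
b, c and g are all available; b has the earlier label → b.
Now c and g have their prerequisites met. c has the earlier label, so c next.
d now also ready, so the ready set is {d, g}; d has the earlier label → d.
g needed a, now all done → g.
f is the only step now ready → f.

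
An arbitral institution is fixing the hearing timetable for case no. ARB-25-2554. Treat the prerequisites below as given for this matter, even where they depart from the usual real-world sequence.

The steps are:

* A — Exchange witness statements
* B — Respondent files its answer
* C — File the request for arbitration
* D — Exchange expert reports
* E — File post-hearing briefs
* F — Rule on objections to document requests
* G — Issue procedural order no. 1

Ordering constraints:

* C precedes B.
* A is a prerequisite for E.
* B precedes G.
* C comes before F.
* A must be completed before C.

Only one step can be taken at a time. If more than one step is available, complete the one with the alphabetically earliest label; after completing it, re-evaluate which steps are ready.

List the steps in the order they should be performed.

A, C, B, D, E, F, G

A and D have no prerequisites; A has the earlier label, so A is first.
C and E now also ready, so the ready set is {C, D, E}; C has the earlier label → C.
Now B, D, E and F have their prerequisites met. B has the earlier label, so B next.
G now also ready, so the ready set is {D, E, F, G}; D has the earlier label → D.
E, F and G are all available; E has the earlier label → E.
Ready: F and G. F has the earlier label → F.
G needed B, now all done → G.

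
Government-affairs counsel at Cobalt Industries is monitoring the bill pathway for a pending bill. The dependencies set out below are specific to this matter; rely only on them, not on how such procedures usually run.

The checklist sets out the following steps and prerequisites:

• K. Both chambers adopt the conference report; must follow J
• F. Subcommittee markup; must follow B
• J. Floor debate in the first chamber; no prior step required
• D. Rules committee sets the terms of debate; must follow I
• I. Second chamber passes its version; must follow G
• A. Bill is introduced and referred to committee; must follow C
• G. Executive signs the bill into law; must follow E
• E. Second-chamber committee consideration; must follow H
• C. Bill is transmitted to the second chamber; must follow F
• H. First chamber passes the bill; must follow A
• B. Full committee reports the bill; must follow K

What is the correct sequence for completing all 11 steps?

J, K, B, F, C, A, H, E, G, I, D

Only J has no prerequisites, so it is first.
K needed J, now all done → K.
B needed K, now all done → B.
F needed B, now all done → F.
C needed F, now all done → C.
That leaves A as the only ready step → A.
H needed A, now all done → H.
That leaves E as the only ready step → E.
Next only G has its prerequisites met → G.
Next only I has its prerequisites met → I.
D needed I, now all done → D.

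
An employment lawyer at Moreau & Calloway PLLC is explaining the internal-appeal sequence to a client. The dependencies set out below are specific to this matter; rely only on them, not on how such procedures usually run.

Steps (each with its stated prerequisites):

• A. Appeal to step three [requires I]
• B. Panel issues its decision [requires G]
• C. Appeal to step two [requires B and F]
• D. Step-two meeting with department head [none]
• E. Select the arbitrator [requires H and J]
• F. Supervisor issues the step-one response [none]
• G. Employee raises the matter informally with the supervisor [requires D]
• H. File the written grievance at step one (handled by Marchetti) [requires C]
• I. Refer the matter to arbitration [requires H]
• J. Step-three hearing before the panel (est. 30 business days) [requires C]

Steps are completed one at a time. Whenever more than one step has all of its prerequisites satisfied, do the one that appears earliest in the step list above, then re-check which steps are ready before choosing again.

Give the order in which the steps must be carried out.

D, F, G, B, C, H, I, A, J, E

D and F have no prerequisites; D is listed earlier, so D is first.
Ready: F and G. F is listed earlier → F.
That leaves G as the only ready step → G.
B is the only step now ready → B.
C needed B and F, now all done → C.
H and J are both available; H is listed earlier → H.
I now also ready, so the ready set is {I, J}; I is listed earlier → I.
Now A and J have their prerequisites met. A is listed earlier, so A next.
J needed C, now all done → J.
E needed H and J, now all done → E.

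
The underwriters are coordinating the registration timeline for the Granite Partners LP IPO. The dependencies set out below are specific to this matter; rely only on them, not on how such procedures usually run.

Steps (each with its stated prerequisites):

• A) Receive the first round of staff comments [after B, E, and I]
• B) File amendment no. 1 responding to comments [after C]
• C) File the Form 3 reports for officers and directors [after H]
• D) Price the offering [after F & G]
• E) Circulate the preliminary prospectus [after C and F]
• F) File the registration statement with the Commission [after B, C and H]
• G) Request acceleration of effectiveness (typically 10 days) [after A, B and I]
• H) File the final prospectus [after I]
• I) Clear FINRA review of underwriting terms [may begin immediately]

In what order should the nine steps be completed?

I, H, C, B, F, E, A, G, D

Only I has no prerequisites, so it is first.
H needed I, now all done → H.
That leaves C as the only ready step → C.
B is the only step now ready → B.
F needed B, C and H, now all done → F.
Next only E has its prerequisites met → E.
Next only A has its prerequisites met → A.
That leaves G as the only ready step → G.
That leaves D as the only ready step → D.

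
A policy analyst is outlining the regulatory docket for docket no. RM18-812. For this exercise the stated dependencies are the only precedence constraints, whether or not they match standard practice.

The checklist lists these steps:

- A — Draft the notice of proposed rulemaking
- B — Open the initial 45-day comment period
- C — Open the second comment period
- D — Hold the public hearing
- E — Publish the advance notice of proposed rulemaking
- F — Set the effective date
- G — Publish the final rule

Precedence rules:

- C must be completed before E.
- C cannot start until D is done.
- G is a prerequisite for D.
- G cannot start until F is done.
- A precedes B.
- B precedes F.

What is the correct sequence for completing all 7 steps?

Only A has no prerequisites, so it is first.
That leaves B as the only ready step → B.
F needed B, now all done → F.
G needed F, now all done → G.
That leaves D as the only ready step → D.
C needed D, now all done → C.
Next only E has its prerequisites met → E.

A, B, F, G, D, C, E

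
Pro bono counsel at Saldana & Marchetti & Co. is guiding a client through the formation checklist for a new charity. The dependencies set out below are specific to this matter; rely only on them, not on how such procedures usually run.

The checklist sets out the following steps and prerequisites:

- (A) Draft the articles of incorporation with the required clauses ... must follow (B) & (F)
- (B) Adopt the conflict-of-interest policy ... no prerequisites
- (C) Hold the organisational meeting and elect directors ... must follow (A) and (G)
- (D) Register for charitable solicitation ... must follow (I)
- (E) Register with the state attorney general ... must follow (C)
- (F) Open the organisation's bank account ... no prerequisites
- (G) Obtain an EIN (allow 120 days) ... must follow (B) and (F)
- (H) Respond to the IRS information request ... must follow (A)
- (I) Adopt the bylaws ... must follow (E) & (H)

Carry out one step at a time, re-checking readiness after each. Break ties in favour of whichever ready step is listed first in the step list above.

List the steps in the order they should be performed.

(B) → (F) → (A) → (G) → (C) → (E) → (H) → (I) → (D)

(B) and (F) have no prerequisites; (B) is listed earlier, so (B) is first.
(F) is the only step now ready → (F).
Now (A) and (G) have their prerequisites met. (A) is listed earlier, so (A) next.
(H) now also ready, so the ready set is {(G), (H)}; (G) is listed earlier → (G).
Ready: (C) and (H). (C) is listed earlier → (C).
Ready: (E) and (H). (E) is listed earlier → (E).
(H) needed (A), now all done → (H).
(I) needed (E) and (H), now all done → (I).
(D) needed (I), now all done → (D).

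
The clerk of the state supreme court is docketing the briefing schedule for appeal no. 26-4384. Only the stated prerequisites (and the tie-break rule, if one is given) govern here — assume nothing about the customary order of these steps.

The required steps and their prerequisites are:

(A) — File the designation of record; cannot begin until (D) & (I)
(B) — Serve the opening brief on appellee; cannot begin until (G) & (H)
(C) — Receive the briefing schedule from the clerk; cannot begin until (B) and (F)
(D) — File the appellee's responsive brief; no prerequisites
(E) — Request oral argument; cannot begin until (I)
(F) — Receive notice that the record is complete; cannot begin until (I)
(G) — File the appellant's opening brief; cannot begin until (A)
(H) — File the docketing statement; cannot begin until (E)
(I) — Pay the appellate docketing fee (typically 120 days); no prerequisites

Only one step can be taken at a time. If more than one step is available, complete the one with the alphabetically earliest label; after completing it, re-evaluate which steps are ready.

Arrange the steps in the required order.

Nothing is required for (D) and (I). (D) has the earlier label → (D) first.
That leaves (I) as the only ready step → (I).
Ready: (A), (E) and (F). (A) has the earlier label → (A).
(G) now also ready, so the ready set is {(E), (F), (G)}; (E) has the earlier label → (E).
(H) now also ready, so the ready set is {(F), (G), (H)}; (F) has the earlier label → (F).
Now (G) and (H) have their prerequisites met. (G) has the earlier label, so (G) next.
(H) needed (E), now all done → (H).
(B) needed (G) and (H), now all done → (B).
(C) needed (B) and (F), now all done → (C).

(D) (I) (A) (E) (F) (G) (H) (B) (C)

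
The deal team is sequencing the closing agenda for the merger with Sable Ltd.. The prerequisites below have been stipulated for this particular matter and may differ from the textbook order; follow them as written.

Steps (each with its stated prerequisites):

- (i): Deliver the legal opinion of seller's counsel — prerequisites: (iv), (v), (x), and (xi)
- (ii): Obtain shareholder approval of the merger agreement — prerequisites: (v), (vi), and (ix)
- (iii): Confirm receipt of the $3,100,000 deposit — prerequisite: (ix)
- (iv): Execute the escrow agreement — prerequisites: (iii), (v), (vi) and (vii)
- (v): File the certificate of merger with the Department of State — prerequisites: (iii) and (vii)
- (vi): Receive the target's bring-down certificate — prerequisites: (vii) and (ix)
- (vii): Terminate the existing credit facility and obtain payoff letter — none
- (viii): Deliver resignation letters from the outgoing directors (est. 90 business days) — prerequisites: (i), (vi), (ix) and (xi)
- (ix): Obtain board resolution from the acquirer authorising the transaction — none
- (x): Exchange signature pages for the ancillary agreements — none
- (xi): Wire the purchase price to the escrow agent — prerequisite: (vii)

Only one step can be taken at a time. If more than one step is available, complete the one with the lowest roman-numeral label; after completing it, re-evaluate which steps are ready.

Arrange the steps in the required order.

(vii) → (ix) → (iii) → (v) → (vi) → (ii) → (iv) → (x) → (xi) → (i) → (viii)

Nothing is required for (vii), (ix) and (x). (vii) has the earlier label → (vii) first.
(xi) now also ready, so the ready set is {(ix), (x), (xi)}; (ix) has the earlier label → (ix).
(iii), (vi), (x) and (xi) are all available; (iii) has the earlier label → (iii).
Now (v), (vi), (x) and (xi) have their prerequisites met. (v) has the earlier label, so (v) next.
Ready: (vi), (x) and (xi). (vi) has the earlier label → (vi).
Now (ii), (iv), (x) and (xi) have their prerequisites met. (ii) has the earlier label, so (ii) next.
(iv), (x) and (xi) are all available; (iv) has the earlier label → (iv).
Now (x) and (xi) have their prerequisites met. (x) has the earlier label, so (x) next.
(xi) is the only step now ready → (xi).
(i) is the only step now ready → (i).
(viii) needed (i), (vi), (ix) and (xi), now all done → (viii).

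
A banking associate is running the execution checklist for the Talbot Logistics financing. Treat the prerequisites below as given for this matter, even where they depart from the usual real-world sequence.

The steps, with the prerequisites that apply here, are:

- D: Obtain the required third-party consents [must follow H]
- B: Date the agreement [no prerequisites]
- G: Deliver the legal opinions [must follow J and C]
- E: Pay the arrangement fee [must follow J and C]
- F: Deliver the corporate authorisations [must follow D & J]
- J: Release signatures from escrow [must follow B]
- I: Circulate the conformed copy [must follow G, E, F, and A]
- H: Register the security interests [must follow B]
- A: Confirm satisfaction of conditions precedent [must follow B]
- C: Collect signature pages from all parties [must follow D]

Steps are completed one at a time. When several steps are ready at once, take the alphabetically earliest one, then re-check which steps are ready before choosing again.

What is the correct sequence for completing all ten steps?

Only B has no prerequisites, so it is first.
Now A, H and J have their prerequisites met. A has the earlier label, so A next.
H and J are both available; H has the earlier label → H.
Ready: D and J. D has the earlier label → D.
C now also ready, so the ready set is {C, J}; C has the earlier label → C.
That leaves J as the only ready step → J.
Now E, F and G have their prerequisites met. E has the earlier label, so E next.
F and G are both available; F has the earlier label → F.
G needed C and J, now all done → G.
That leaves I as the only ready step → I.

B → A → H → D → C → J → E → F → G → I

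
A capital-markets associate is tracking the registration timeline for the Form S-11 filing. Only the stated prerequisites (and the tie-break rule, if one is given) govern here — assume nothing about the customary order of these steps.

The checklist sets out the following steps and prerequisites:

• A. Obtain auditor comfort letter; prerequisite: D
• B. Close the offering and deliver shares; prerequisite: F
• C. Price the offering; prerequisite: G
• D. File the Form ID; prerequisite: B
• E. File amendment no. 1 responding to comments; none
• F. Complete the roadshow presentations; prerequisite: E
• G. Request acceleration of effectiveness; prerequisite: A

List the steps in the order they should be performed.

E has no prerequisites → E first.
F needed E, now all done → F.
That leaves B as the only ready step → B.
D needed B, now all done → D.
A needed D, now all done → A.
That leaves G as the only ready step → G.
Next only C has its prerequisites met → C.

E → F → B → D → A → G → C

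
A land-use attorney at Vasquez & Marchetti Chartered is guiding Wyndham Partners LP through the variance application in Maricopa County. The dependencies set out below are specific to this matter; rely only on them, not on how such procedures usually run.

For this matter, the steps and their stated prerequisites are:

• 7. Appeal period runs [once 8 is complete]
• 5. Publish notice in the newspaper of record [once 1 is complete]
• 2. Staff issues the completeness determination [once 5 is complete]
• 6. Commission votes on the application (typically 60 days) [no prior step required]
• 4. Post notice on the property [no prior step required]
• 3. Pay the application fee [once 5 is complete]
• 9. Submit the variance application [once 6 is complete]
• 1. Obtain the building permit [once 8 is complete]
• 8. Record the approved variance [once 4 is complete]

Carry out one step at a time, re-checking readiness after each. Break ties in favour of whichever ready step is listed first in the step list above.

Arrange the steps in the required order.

6 and 4 have no prerequisites; 6 is listed earlier, so 6 is first.
4 and 9 are both available; 4 is listed earlier → 4.
8 now also ready, so the ready set is {9, 8}; 9 is listed earlier → 9.
8 needed 4, now all done → 8.
Now 7 and 1 have their prerequisites met. 7 is listed earlier, so 7 next.
1 is the only step now ready → 1.
5 needed 1, now all done → 5.
Now 2 and 3 have their prerequisites met. 2 is listed earlier, so 2 next.
Next only 3 has its prerequisites met → 3.

6 4 9 8 7 1 5 2 3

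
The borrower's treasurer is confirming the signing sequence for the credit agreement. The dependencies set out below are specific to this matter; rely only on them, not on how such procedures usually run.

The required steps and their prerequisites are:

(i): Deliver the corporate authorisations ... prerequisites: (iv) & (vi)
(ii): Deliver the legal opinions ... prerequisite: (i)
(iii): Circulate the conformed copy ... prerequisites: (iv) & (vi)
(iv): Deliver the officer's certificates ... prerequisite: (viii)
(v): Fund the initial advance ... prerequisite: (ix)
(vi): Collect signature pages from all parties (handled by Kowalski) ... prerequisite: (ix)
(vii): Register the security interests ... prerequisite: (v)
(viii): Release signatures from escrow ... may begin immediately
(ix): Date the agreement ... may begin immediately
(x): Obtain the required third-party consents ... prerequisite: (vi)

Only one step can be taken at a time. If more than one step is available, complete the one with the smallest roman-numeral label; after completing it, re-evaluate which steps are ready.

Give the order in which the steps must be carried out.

Nothing is required for (viii) and (ix). (viii) has the earlier label → (viii) first.
Now (iv) and (ix) have their prerequisites met. (iv) has the earlier label, so (iv) next.
That leaves (ix) as the only ready step → (ix).
Ready: (v) and (vi). (v) has the earlier label → (v).
Now (vi) and (vii) have their prerequisites met. (vi) has the earlier label, so (vi) next.
Ready: (i), (iii), (vii) and (x). (i) has the earlier label → (i).
(ii) now also ready, so the ready set is {(ii), (iii), (vii), (x)}; (ii) has the earlier label → (ii).
Ready: (iii), (vii) and (x). (iii) has the earlier label → (iii).
Ready: (vii) and (x). (vii) has the earlier label → (vii).
(x) needed (vi), now all done → (x).

(viii), (iv), (ix), (v), (vi), (i), (ii), (iii), (vii), (x)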